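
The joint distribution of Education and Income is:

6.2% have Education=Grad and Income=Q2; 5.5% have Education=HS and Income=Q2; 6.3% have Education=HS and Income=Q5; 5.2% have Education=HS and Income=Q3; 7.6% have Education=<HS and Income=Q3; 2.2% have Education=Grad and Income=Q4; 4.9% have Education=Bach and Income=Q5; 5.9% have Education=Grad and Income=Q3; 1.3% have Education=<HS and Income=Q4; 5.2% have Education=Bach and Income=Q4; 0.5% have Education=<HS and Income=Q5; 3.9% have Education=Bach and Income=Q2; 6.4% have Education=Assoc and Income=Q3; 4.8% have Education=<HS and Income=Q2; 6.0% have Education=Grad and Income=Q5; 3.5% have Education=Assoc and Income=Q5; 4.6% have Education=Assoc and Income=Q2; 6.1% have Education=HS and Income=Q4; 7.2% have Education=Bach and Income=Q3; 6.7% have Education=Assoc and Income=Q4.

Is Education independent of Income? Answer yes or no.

P(Education=<HS) = 0.142 and P(Income=Q3) = 0.323, so their product is 0.04587, but P(Education=<HS, Income=Q3) = 0.076. Since these differ, Education and Income are not independent.

no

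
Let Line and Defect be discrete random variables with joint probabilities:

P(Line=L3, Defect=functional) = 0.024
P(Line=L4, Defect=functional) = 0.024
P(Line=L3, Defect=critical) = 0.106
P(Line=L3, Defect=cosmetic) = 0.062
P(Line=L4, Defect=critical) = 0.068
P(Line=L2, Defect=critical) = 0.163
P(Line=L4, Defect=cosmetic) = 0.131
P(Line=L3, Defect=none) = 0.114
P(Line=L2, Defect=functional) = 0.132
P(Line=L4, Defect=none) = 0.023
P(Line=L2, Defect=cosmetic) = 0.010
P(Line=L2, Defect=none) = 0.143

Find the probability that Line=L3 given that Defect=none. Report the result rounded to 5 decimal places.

P(Defect=none) = 0.143 + 0.114 + 0.023 = 0.280.
P(Line=L3 | Defect=none) = 0.114/0.280 = 0.40714.

0.40714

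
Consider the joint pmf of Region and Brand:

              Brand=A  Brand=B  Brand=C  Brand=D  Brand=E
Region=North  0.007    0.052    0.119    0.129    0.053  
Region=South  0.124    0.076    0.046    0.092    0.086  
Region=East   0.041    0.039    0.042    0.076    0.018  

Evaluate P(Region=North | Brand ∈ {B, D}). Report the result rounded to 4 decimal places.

0.3901

P(Brand=B) = 0.052 + 0.076 + 0.039 = 0.167.
P(Brand=D) = 0.129 + 0.092 + 0.076 = 0.297.
P(Brand ∈ {B, D}) = 0.167 + 0.297 = 0.464; P(Region=North, Brand ∈ {B, D}) = 0.052 + 0.129 = 0.181.
P(Region=North | Brand ∈ {B, D}) = 0.181/0.464 = 0.3901.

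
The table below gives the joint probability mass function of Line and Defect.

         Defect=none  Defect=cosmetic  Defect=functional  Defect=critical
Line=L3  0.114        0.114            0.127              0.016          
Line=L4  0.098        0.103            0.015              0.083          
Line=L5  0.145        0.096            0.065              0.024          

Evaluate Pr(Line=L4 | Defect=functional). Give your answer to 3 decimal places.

0.072

P(Defect=functional) = 0.127 + 0.015 + 0.065 = 0.207.
P(Line=L4 | Defect=functional) = 0.015/0.207 = 0.072.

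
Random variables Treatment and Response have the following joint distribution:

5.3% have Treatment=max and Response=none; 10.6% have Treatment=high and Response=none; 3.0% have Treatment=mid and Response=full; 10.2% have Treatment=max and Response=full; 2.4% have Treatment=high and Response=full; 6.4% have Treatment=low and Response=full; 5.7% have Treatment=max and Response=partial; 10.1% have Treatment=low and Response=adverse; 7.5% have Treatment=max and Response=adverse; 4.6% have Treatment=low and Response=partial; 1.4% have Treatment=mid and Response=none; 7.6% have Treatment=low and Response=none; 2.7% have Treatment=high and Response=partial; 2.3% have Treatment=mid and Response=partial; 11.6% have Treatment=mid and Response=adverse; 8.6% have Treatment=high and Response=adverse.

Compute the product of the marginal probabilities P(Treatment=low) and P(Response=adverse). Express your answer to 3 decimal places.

0.108

P(Treatment=low) = 0.076 + 0.046 + 0.064 + 0.101 = 0.287.
P(Response=adverse) = 0.101 + 0.116 + 0.086 + 0.075 = 0.378.
Product: 0.287 × 0.378 = 0.108.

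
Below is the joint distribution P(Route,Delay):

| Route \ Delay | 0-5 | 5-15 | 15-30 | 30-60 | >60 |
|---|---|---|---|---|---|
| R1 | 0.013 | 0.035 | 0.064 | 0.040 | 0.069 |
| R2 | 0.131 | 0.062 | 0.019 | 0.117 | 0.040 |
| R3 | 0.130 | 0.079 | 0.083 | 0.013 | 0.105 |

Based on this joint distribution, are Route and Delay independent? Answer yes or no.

no

P(Route=R3) = 0.410 and P(Delay=30-60) = 0.170, so their product is 0.06970, but P(Route=R3, Delay=30-60) = 0.013. Since these differ, Route and Delay are not independent.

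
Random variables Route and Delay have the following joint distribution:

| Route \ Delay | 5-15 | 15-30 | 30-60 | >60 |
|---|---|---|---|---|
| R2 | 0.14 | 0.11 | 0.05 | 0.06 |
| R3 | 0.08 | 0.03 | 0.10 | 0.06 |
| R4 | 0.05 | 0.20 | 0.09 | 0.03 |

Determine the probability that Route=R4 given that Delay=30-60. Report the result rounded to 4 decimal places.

P(Delay=30-60) = 0.05 + 0.10 + 0.09 = 0.24.
P(Route=R4 | Delay=30-60) = 0.09/0.24 = 0.3750.

0.3750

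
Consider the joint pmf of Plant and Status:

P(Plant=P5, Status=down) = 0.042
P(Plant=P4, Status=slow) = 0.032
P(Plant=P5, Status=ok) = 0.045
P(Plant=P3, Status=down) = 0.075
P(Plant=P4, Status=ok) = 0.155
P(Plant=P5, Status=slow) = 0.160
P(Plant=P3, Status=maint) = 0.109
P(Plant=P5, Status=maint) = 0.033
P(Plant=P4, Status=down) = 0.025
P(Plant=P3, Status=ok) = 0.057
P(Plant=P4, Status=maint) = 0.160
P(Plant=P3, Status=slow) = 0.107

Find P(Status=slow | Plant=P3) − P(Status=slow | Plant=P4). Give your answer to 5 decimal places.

0.22145

P(Plant=P3) = 0.057 + 0.107 + 0.075 + 0.109 = 0.348; P(Status=slow | Plant=P3) = 0.107/0.348 = 0.307471.
P(Plant=P4) = 0.155 + 0.032 + 0.025 + 0.160 = 0.372; P(Status=slow | Plant=P4) = 0.032/0.372 = 0.086022.
Difference = 0.22145.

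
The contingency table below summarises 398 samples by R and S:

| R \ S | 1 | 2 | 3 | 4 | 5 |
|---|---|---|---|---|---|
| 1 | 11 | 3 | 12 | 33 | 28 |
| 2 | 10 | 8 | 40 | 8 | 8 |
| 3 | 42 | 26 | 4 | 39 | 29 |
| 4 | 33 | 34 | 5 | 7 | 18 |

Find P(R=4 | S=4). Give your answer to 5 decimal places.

0.08046

Total with S=4: 33 + 8 + 39 + 7 = 87.
P(R=4 | S=4) = 7/87 = 0.08046.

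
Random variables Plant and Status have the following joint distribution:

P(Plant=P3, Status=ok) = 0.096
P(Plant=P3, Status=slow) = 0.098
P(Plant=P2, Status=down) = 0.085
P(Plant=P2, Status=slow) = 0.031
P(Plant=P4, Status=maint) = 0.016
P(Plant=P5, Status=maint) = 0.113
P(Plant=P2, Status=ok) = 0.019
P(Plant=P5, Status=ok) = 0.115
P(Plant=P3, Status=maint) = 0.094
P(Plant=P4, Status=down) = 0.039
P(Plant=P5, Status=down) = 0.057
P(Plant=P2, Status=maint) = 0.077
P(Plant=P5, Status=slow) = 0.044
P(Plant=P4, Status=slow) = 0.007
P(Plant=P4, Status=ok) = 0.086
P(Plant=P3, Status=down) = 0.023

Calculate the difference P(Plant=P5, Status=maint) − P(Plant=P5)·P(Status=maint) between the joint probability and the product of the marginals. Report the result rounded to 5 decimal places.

P(Plant=P5) = 0.115 + 0.044 + 0.057 + 0.113 = 0.329.
P(Status=maint) = 0.077 + 0.094 + 0.016 + 0.113 = 0.300.
P(Plant=P5, Status=maint) − P(Plant=P5)P(Status=maint) = 0.113 − 0.329×0.300 = 0.01430.

0.01430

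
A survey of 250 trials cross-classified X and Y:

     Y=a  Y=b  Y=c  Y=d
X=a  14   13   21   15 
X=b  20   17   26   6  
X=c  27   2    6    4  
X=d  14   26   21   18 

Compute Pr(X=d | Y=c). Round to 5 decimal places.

0.28378

Total with Y=c: 21 + 26 + 6 + 21 = 74.
P(X=d | Y=c) = 21/74 = 0.28378.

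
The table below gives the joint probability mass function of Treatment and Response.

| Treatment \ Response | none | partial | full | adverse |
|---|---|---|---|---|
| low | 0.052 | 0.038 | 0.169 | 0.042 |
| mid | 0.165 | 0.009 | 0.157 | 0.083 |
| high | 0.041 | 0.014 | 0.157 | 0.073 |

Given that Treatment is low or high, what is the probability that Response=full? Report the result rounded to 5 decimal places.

P(Treatment=low) = 0.052 + 0.038 + 0.169 + 0.042 = 0.301.
P(Treatment=high) = 0.041 + 0.014 + 0.157 + 0.073 = 0.285.
P(Treatment ∈ {low, high}) = 0.301 + 0.285 = 0.586; P(Response=full, Treatment ∈ {low, high}) = 0.169 + 0.157 = 0.326.
P(Response=full | Treatment ∈ {low, high}) = 0.326/0.586 = 0.55631.

0.55631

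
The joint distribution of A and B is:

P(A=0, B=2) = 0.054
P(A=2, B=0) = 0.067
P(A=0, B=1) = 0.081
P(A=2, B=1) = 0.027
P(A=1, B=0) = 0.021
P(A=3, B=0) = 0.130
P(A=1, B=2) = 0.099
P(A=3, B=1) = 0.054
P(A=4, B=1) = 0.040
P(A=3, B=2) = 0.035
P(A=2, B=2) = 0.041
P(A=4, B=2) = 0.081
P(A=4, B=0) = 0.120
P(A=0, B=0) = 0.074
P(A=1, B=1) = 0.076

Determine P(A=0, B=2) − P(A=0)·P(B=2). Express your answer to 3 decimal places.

P(A=0) = 0.074 + 0.081 + 0.054 = 0.209.
P(B=2) = 0.054 + 0.099 + 0.041 + 0.035 + 0.081 = 0.310.
P(A=0, B=2) − P(A=0)P(B=2) = 0.054 − 0.209×0.310 = -0.011.

-0.011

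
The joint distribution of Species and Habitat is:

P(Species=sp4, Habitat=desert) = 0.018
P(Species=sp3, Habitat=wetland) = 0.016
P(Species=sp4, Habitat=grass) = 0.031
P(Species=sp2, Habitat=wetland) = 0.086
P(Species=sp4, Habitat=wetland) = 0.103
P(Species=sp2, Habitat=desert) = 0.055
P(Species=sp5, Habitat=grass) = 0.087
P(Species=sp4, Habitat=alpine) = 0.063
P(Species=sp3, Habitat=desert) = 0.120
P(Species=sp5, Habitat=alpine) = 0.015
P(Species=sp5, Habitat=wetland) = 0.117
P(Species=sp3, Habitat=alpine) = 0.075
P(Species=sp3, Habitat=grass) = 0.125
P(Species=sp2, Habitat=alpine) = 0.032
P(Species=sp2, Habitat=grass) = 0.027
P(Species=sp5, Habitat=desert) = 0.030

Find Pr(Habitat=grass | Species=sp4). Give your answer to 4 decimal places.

0.1442

P(Species=sp4) = 0.031 + 0.103 + 0.018 + 0.063 = 0.215.
P(Habitat=grass | Species=sp4) = 0.031/0.215 = 0.1442.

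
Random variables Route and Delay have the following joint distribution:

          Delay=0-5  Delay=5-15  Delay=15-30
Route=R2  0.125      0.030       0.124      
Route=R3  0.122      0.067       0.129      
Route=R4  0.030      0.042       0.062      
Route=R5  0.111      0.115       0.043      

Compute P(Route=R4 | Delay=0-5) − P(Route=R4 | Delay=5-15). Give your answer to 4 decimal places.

P(Delay=0-5) = 0.125 + 0.122 + 0.030 + 0.111 = 0.388; P(Route=R4 | Delay=0-5) = 0.030/0.388 = 0.07732.
P(Delay=5-15) = 0.030 + 0.067 + 0.042 + 0.115 = 0.254; P(Route=R4 | Delay=5-15) = 0.042/0.254 = 0.16535.
Difference = -0.0880.

-0.0880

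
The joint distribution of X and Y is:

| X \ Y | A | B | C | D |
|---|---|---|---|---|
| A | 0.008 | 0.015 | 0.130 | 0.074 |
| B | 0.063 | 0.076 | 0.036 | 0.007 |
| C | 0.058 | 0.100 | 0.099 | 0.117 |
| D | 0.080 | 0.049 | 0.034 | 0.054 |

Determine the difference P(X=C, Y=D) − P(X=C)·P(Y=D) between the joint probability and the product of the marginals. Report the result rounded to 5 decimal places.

P(X=C) = 0.058 + 0.100 + 0.099 + 0.117 = 0.374.
P(Y=D) = 0.074 + 0.007 + 0.117 + 0.054 = 0.252.
P(X=C, Y=D) − P(X=C)P(Y=D) = 0.117 − 0.374×0.252 = 0.02275.

0.02275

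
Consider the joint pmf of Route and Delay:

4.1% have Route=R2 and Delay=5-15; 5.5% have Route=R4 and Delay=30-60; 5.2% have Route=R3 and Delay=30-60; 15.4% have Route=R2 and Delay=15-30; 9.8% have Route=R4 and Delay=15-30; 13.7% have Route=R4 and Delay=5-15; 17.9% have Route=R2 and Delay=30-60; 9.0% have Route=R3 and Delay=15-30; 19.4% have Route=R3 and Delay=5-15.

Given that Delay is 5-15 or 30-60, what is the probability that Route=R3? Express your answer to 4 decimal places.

P(Delay=5-15) = 0.041 + 0.194 + 0.137 = 0.372.
P(Delay=30-60) = 0.179 + 0.052 + 0.055 = 0.286.
P(Delay ∈ {5-15, 30-60}) = 0.372 + 0.286 = 0.658; P(Route=R3, Delay ∈ {5-15, 30-60}) = 0.194 + 0.052 = 0.246.
P(Route=R3 | Delay ∈ {5-15, 30-60}) = 0.246/0.658 = 0.3739.

0.3739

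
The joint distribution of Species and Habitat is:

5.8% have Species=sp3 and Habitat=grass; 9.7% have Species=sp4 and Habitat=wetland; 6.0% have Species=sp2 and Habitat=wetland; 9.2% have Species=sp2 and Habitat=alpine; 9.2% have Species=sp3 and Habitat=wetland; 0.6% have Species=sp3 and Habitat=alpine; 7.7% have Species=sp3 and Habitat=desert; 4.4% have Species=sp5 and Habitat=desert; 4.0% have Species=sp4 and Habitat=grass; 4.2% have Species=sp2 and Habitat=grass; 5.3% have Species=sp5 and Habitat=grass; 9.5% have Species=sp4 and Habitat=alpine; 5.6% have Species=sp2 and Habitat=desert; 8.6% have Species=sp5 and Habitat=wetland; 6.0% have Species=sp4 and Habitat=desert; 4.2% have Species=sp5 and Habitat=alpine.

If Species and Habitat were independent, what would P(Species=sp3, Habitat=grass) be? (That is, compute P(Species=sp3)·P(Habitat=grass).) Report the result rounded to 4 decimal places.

P(Species=sp3) = 0.058 + 0.092 + 0.077 + 0.006 = 0.233.
P(Habitat=grass) = 0.042 + 0.058 + 0.040 + 0.053 = 0.193.
Product: 0.233 × 0.193 = 0.0450.

0.0450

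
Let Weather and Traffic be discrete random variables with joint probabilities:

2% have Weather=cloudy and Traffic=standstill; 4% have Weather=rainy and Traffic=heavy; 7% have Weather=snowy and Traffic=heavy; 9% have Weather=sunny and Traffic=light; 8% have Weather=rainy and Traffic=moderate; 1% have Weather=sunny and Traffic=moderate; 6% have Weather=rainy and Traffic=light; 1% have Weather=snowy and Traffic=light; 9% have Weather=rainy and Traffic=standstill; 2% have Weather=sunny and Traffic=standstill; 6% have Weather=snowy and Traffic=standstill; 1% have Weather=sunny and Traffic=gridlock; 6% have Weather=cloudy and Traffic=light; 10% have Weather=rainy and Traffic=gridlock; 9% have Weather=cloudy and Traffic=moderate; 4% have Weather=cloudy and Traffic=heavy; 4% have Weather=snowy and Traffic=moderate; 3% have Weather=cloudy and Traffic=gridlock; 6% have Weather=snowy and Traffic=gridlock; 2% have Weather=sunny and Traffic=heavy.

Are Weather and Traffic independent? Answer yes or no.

no

P(Weather=sunny) = 0.15 and P(Traffic=light) = 0.22, so their product is 0.0330, but P(Weather=sunny, Traffic=light) = 0.09. Since these differ, Weather and Traffic are not independent.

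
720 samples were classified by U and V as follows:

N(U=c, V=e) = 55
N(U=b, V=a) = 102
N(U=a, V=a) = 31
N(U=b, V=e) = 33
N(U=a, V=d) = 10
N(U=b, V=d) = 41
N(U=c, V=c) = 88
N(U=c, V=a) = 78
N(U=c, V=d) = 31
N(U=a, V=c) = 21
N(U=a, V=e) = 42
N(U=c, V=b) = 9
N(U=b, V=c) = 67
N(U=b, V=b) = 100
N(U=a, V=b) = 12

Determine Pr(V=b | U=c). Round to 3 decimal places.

Total with U=c: 78 + 9 + 88 + 31 + 55 = 261.
P(V=b | U=c) = 9/261 = 0.034.

0.034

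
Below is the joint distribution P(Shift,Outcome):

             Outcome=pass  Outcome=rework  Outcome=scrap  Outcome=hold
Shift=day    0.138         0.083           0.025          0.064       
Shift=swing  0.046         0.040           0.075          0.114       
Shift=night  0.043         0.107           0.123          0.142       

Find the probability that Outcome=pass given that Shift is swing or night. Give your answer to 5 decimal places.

P(Shift=swing) = 0.046 + 0.040 + 0.075 + 0.114 = 0.275.
P(Shift=night) = 0.043 + 0.107 + 0.123 + 0.142 = 0.415.
P(Shift ∈ {swing, night}) = 0.275 + 0.415 = 0.690; P(Outcome=pass, Shift ∈ {swing, night}) = 0.046 + 0.043 = 0.089.
P(Outcome=pass | Shift ∈ {swing, night}) = 0.089/0.690 = 0.12899.

0.12899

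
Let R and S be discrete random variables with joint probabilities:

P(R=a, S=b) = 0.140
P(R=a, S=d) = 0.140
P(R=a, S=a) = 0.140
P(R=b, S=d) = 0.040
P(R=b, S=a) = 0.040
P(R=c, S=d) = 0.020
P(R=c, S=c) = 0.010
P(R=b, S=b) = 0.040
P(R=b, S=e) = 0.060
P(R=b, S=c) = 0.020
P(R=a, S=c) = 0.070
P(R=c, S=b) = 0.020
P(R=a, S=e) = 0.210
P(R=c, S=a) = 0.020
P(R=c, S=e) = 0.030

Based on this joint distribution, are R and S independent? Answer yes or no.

yes

Every cell satisfies P(R,S) = P(R)·P(S). For instance P(R=a) = 0.700, P(S=c) = 0.100, and 0.700×0.100 = 0.070 matches the joint entry. So R and S are independent.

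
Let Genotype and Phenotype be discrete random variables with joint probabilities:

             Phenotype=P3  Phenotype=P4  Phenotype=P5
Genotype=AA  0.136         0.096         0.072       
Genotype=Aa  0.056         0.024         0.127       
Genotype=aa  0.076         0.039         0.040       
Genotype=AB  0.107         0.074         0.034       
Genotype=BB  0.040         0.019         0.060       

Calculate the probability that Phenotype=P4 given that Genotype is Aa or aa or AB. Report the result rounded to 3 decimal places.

0.237

P(Genotype=Aa) = 0.056 + 0.024 + 0.127 = 0.207.
P(Genotype=aa) = 0.076 + 0.039 + 0.040 = 0.155.
P(Genotype=AB) = 0.107 + 0.074 + 0.034 = 0.215.
P(Genotype ∈ {Aa, aa, AB}) = 0.207 + 0.155 + 0.215 = 0.577; P(Phenotype=P4, Genotype ∈ {Aa, aa, AB}) = 0.024 + 0.039 + 0.074 = 0.137.
P(Phenotype=P4 | Genotype ∈ {Aa, aa, AB}) = 0.137/0.577 = 0.237.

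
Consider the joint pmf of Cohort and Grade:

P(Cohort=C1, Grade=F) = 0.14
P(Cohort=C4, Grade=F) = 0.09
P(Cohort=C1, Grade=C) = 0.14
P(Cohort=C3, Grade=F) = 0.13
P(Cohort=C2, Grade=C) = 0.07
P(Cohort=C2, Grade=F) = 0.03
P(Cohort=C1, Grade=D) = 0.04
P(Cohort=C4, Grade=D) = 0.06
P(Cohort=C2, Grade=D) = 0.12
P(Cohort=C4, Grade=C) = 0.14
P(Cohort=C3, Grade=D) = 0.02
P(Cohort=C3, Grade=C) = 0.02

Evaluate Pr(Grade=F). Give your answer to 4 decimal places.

0.3900

P(Grade=F) = 0.14 + 0.03 + 0.13 + 0.09 = 0.39.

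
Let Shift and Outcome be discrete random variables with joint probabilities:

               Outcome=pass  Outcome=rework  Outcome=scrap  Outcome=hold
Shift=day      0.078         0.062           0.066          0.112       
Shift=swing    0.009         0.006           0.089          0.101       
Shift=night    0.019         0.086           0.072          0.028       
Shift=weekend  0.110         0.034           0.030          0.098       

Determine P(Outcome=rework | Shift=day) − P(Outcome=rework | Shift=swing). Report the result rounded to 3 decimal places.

P(Shift=day) = 0.078 + 0.062 + 0.066 + 0.112 = 0.318; P(Outcome=rework | Shift=day) = 0.062/0.318 = 0.1950.
P(Shift=swing) = 0.009 + 0.006 + 0.089 + 0.101 = 0.205; P(Outcome=rework | Shift=swing) = 0.006/0.205 = 0.0293.
Difference = 0.166.

0.166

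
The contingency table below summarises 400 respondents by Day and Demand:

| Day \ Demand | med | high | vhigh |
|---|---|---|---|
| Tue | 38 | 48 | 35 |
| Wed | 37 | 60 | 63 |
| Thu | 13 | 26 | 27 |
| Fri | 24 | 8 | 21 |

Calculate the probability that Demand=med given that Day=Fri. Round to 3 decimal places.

0.453

Total with Day=Fri: 24 + 8 + 21 = 53.
P(Demand=med | Day=Fri) = 24/53 = 0.453.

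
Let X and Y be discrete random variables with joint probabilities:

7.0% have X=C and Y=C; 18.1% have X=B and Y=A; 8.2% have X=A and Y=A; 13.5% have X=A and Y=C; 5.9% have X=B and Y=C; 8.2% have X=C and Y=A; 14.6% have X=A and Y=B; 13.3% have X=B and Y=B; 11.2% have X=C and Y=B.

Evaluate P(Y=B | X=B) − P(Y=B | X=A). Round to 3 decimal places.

P(X=B) = 0.181 + 0.133 + 0.059 = 0.373; P(Y=B | X=B) = 0.133/0.373 = 0.3566.
P(X=A) = 0.082 + 0.146 + 0.135 = 0.363; P(Y=B | X=A) = 0.146/0.363 = 0.4022.
Difference = -0.046.

-0.046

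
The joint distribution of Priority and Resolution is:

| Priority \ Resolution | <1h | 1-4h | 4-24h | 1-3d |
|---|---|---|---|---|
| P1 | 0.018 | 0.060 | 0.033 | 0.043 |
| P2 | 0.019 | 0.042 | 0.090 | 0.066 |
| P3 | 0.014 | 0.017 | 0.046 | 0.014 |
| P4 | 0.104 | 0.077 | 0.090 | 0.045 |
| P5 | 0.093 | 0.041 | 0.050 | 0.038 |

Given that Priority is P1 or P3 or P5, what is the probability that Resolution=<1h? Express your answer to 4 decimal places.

0.2677

P(Priority=P1) = 0.018 + 0.060 + 0.033 + 0.043 = 0.154.
P(Priority=P3) = 0.014 + 0.017 + 0.046 + 0.014 = 0.091.
P(Priority=P5) = 0.093 + 0.041 + 0.050 + 0.038 = 0.222.
P(Priority ∈ {P1, P3, P5}) = 0.154 + 0.091 + 0.222 = 0.467; P(Resolution=<1h, Priority ∈ {P1, P3, P5}) = 0.018 + 0.014 + 0.093 = 0.125.
P(Resolution=<1h | Priority ∈ {P1, P3, P5}) = 0.125/0.467 = 0.2677.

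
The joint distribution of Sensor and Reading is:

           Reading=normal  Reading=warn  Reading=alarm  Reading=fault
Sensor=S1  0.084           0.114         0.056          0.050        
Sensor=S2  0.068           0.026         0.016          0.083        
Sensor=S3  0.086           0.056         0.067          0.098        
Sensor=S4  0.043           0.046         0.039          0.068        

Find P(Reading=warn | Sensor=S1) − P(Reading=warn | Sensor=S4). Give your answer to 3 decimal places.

0.140

P(Sensor=S1) = 0.084 + 0.114 + 0.056 + 0.050 = 0.304; P(Reading=warn | Sensor=S1) = 0.114/0.304 = 0.3750.
P(Sensor=S4) = 0.043 + 0.046 + 0.039 + 0.068 = 0.196; P(Reading=warn | Sensor=S4) = 0.046/0.196 = 0.2347.
Difference = 0.140.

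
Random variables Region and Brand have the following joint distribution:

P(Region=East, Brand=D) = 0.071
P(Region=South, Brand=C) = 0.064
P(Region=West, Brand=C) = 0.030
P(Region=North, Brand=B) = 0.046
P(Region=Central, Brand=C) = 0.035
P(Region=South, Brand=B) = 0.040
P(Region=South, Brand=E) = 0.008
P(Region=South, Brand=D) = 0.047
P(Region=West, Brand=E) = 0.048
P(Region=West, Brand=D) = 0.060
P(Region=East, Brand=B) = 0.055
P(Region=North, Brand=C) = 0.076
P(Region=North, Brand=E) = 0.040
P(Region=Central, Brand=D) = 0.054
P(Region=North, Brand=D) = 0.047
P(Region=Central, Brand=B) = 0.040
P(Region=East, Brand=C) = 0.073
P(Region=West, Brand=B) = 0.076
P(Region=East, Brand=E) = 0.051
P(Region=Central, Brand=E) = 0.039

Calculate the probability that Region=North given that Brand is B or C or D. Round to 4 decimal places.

P(Brand=B) = 0.046 + 0.040 + 0.055 + 0.076 + 0.040 = 0.257.
P(Brand=C) = 0.076 + 0.064 + 0.073 + 0.030 + 0.035 = 0.278.
P(Brand=D) = 0.047 + 0.047 + 0.071 + 0.060 + 0.054 = 0.279.
P(Brand ∈ {B, C, D}) = 0.257 + 0.278 + 0.279 = 0.814; P(Region=North, Brand ∈ {B, C, D}) = 0.046 + 0.076 + 0.047 = 0.169.
P(Region=North | Brand ∈ {B, C, D}) = 0.169/0.814 = 0.2076.

0.2076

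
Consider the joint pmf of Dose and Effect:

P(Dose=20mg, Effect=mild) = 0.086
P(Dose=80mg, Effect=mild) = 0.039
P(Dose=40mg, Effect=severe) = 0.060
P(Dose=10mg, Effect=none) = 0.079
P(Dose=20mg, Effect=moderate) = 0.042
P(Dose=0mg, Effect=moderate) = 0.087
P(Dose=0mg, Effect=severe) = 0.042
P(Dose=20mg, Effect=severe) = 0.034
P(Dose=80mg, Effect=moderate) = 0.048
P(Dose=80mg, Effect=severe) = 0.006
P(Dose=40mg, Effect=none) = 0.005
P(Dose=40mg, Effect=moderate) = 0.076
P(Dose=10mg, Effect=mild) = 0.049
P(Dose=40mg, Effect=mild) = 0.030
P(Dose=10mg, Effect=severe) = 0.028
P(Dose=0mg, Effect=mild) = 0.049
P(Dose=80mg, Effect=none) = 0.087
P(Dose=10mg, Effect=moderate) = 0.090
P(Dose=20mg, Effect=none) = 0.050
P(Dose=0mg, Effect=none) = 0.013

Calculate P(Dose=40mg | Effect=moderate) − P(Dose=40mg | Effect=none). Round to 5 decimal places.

0.20021

P(Effect=moderate) = 0.087 + 0.090 + 0.042 + 0.076 + 0.048 = 0.343; P(Dose=40mg | Effect=moderate) = 0.076/0.343 = 0.221574.
P(Effect=none) = 0.013 + 0.079 + 0.050 + 0.005 + 0.087 = 0.234; P(Dose=40mg | Effect=none) = 0.005/0.234 = 0.021368.
Difference = 0.20021.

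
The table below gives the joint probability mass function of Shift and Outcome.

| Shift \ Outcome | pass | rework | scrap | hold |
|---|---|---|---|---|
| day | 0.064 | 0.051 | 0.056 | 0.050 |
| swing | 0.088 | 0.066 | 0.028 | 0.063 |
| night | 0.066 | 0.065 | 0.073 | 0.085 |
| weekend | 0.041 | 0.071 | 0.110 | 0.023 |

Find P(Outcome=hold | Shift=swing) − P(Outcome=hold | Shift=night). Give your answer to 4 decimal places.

-0.0370

P(Shift=swing) = 0.088 + 0.066 + 0.028 + 0.063 = 0.245; P(Outcome=hold | Shift=swing) = 0.063/0.245 = 0.25714.
P(Shift=night) = 0.066 + 0.065 + 0.073 + 0.085 = 0.289; P(Outcome=hold | Shift=night) = 0.085/0.289 = 0.29412.
Difference = -0.0370.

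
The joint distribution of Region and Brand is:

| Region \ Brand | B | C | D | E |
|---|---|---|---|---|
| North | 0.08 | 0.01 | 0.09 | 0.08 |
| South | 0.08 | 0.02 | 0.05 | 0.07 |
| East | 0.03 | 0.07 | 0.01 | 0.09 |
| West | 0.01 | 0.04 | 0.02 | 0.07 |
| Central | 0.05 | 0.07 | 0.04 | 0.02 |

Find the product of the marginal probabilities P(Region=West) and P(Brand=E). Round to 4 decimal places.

P(Region=West) = 0.01 + 0.04 + 0.02 + 0.07 = 0.14.
P(Brand=E) = 0.08 + 0.07 + 0.09 + 0.07 + 0.02 = 0.33.
Product: 0.14 × 0.33 = 0.0462.

0.0462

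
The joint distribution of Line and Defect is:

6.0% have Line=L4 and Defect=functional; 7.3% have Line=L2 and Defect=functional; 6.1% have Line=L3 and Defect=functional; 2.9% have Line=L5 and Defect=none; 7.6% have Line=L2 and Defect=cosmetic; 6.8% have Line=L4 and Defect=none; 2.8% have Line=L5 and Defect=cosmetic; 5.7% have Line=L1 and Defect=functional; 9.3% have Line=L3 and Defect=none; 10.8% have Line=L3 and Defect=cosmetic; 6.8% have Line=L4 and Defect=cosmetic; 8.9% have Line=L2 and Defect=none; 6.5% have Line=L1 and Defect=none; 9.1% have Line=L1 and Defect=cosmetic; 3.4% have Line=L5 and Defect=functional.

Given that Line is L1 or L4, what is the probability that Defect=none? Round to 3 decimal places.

0.325

P(Line=L1) = 0.065 + 0.091 + 0.057 = 0.213.
P(Line=L4) = 0.068 + 0.068 + 0.060 = 0.196.
P(Line ∈ {L1, L4}) = 0.213 + 0.196 = 0.409; P(Defect=none, Line ∈ {L1, L4}) = 0.065 + 0.068 = 0.133.
P(Defect=none | Line ∈ {L1, L4}) = 0.133/0.409 = 0.325.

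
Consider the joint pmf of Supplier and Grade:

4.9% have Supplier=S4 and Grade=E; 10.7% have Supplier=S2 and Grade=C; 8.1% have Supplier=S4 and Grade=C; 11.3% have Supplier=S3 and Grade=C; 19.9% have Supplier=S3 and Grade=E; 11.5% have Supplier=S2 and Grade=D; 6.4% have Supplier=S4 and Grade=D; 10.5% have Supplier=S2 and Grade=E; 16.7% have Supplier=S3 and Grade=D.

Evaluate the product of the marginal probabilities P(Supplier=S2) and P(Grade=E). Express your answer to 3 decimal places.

0.115

P(Supplier=S2) = 0.107 + 0.115 + 0.105 = 0.327.
P(Grade=E) = 0.105 + 0.199 + 0.049 = 0.353.
Product: 0.327 × 0.353 = 0.115.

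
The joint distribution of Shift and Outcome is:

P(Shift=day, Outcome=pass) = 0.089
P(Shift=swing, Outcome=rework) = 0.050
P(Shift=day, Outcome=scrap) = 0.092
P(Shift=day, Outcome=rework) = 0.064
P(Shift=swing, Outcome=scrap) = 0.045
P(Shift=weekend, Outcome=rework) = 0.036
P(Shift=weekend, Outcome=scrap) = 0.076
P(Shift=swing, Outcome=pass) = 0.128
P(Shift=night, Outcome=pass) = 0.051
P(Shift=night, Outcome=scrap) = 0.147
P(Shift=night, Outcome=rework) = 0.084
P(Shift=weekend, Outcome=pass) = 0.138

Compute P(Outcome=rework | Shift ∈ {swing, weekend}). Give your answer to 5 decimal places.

0.18182

P(Shift=swing) = 0.128 + 0.050 + 0.045 = 0.223.
P(Shift=weekend) = 0.138 + 0.036 + 0.076 = 0.250.
P(Shift ∈ {swing, weekend}) = 0.223 + 0.250 = 0.473; P(Outcome=rework, Shift ∈ {swing, weekend}) = 0.050 + 0.036 = 0.086.
P(Outcome=rework | Shift ∈ {swing, weekend}) = 0.086/0.473 = 0.18182.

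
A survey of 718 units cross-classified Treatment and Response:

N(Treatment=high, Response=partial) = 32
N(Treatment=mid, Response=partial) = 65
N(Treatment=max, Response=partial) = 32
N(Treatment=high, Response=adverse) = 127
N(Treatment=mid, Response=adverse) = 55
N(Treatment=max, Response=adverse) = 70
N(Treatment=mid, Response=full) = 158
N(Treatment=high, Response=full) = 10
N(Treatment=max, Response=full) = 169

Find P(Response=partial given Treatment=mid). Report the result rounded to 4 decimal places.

0.2338

Total with Treatment=mid: 65 + 158 + 55 = 278.
P(Response=partial | Treatment=mid) = 65/278 = 0.2338.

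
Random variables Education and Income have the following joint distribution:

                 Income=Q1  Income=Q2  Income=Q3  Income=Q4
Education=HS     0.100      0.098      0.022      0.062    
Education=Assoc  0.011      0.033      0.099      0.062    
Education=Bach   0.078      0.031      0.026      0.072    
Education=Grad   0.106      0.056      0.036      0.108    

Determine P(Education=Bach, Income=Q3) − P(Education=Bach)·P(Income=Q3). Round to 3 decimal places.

P(Education=Bach) = 0.078 + 0.031 + 0.026 + 0.072 = 0.207.
P(Income=Q3) = 0.022 + 0.099 + 0.026 + 0.036 = 0.183.
P(Education=Bach, Income=Q3) − P(Education=Bach)P(Income=Q3) = 0.026 − 0.207×0.183 = -0.012.

-0.012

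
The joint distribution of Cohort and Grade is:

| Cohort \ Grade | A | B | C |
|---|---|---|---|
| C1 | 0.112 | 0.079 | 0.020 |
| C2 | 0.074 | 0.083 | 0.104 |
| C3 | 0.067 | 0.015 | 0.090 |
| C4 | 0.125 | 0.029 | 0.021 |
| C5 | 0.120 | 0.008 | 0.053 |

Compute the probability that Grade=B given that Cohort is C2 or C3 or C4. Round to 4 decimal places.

0.2089

P(Cohort=C2) = 0.074 + 0.083 + 0.104 = 0.261.
P(Cohort=C3) = 0.067 + 0.015 + 0.090 = 0.172.
P(Cohort=C4) = 0.125 + 0.029 + 0.021 = 0.175.
P(Cohort ∈ {C2, C3, C4}) = 0.261 + 0.172 + 0.175 = 0.608; P(Grade=B, Cohort ∈ {C2, C3, C4}) = 0.083 + 0.015 + 0.029 = 0.127.
P(Grade=B | Cohort ∈ {C2, C3, C4}) = 0.127/0.608 = 0.2089.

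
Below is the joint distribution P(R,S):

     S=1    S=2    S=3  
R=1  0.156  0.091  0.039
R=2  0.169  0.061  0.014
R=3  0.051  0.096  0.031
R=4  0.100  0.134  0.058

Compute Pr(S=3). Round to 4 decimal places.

P(S=3) = 0.039 + 0.014 + 0.031 + 0.058 = 0.142.

0.1420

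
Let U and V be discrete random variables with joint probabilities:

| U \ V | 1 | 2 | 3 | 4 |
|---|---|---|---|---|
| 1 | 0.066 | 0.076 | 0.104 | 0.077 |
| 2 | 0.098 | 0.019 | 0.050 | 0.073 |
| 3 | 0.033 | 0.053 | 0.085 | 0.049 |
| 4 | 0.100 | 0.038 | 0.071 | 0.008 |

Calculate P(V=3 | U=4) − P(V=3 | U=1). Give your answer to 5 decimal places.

P(U=4) = 0.100 + 0.038 + 0.071 + 0.008 = 0.217; P(V=3 | U=4) = 0.071/0.217 = 0.327189.
P(U=1) = 0.066 + 0.076 + 0.104 + 0.077 = 0.323; P(V=3 | U=1) = 0.104/0.323 = 0.321981.
Difference = 0.00521.

0.00521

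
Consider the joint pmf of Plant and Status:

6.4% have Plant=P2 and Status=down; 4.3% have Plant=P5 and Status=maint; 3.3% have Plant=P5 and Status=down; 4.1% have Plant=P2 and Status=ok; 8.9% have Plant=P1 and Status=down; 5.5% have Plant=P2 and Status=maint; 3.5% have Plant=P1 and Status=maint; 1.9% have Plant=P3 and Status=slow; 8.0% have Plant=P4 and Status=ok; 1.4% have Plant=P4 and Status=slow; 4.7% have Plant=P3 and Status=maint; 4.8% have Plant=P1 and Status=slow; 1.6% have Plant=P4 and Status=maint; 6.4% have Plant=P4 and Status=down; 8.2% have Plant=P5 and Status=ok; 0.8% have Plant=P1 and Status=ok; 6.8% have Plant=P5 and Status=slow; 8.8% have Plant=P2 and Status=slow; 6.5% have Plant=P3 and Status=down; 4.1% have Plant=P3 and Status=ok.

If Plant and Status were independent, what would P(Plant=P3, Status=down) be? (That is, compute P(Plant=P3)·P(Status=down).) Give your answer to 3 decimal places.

0.054

P(Plant=P3) = 0.041 + 0.019 + 0.065 + 0.047 = 0.172.
P(Status=down) = 0.089 + 0.064 + 0.065 + 0.064 + 0.033 = 0.315.
Product: 0.172 × 0.315 = 0.054.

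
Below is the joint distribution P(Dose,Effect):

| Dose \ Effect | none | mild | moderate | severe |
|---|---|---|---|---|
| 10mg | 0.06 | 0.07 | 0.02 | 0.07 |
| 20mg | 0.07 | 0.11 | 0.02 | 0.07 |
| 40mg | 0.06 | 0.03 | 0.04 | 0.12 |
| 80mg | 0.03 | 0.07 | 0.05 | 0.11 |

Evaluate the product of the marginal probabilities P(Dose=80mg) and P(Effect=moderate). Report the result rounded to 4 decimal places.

0.0338

P(Dose=80mg) = 0.03 + 0.07 + 0.05 + 0.11 = 0.26.
P(Effect=moderate) = 0.02 + 0.02 + 0.04 + 0.05 = 0.13.
Product: 0.26 × 0.13 = 0.0338.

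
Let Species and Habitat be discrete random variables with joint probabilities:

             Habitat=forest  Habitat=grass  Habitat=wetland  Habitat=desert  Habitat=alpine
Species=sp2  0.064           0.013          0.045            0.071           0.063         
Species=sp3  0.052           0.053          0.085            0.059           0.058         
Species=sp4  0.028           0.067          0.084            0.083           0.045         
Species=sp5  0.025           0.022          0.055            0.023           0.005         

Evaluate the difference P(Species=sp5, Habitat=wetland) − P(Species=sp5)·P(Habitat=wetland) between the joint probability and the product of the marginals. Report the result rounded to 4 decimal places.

0.0200

P(Species=sp5) = 0.025 + 0.022 + 0.055 + 0.023 + 0.005 = 0.130.
P(Habitat=wetland) = 0.045 + 0.085 + 0.084 + 0.055 = 0.269.
P(Species=sp5, Habitat=wetland) − P(Species=sp5)P(Habitat=wetland) = 0.055 − 0.130×0.269 = 0.0200.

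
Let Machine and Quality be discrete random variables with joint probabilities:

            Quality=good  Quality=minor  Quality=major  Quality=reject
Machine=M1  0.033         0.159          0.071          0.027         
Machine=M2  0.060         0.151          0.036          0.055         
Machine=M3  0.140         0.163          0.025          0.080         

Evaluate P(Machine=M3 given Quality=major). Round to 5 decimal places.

0.18939

P(Quality=major) = 0.071 + 0.036 + 0.025 = 0.132.
P(Machine=M3 | Quality=major) = 0.025/0.132 = 0.18939.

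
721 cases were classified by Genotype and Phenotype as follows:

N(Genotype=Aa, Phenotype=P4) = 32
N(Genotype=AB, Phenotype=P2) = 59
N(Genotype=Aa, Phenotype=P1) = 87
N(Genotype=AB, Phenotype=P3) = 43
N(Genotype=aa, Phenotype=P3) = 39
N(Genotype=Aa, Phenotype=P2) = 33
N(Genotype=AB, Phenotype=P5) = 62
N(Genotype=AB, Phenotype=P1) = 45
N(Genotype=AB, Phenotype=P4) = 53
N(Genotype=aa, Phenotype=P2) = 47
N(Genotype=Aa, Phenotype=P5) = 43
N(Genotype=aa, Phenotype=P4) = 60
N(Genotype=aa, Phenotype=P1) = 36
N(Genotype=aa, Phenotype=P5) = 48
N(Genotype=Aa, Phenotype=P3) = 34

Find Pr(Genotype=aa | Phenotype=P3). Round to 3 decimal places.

Total with Phenotype=P3: 34 + 39 + 43 = 116.
P(Genotype=aa | Phenotype=P3) = 39/116 = 0.336.

0.336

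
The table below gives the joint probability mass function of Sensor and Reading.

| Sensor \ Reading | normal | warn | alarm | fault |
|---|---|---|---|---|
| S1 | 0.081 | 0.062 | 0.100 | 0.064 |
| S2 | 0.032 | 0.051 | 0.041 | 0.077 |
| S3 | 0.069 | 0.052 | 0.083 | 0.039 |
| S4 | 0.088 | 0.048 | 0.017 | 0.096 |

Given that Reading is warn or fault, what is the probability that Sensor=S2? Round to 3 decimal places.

P(Reading=warn) = 0.062 + 0.051 + 0.052 + 0.048 = 0.213.
P(Reading=fault) = 0.064 + 0.077 + 0.039 + 0.096 = 0.276.
P(Reading ∈ {warn, fault}) = 0.213 + 0.276 = 0.489; P(Sensor=S2, Reading ∈ {warn, fault}) = 0.051 + 0.077 = 0.128.
P(Sensor=S2 | Reading ∈ {warn, fault}) = 0.128/0.489 = 0.262.

0.262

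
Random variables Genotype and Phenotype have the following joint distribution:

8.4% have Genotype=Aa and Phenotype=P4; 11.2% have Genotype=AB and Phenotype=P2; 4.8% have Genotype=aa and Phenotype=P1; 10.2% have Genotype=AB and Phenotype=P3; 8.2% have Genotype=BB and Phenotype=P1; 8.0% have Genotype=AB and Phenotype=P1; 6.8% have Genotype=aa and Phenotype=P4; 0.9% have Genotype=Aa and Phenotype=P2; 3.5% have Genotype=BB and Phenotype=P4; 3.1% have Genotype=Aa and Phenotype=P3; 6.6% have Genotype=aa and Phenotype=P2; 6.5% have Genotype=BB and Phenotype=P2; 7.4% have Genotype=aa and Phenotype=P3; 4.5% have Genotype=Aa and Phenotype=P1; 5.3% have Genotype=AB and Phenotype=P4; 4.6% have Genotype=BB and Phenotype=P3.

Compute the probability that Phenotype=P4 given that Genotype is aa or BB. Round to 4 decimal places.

P(Genotype=aa) = 0.048 + 0.066 + 0.074 + 0.068 = 0.256.
P(Genotype=BB) = 0.082 + 0.065 + 0.046 + 0.035 = 0.228.
P(Genotype ∈ {aa, BB}) = 0.256 + 0.228 = 0.484; P(Phenotype=P4, Genotype ∈ {aa, BB}) = 0.068 + 0.035 = 0.103.
P(Phenotype=P4 | Genotype ∈ {aa, BB}) = 0.103/0.484 = 0.2128.

0.2128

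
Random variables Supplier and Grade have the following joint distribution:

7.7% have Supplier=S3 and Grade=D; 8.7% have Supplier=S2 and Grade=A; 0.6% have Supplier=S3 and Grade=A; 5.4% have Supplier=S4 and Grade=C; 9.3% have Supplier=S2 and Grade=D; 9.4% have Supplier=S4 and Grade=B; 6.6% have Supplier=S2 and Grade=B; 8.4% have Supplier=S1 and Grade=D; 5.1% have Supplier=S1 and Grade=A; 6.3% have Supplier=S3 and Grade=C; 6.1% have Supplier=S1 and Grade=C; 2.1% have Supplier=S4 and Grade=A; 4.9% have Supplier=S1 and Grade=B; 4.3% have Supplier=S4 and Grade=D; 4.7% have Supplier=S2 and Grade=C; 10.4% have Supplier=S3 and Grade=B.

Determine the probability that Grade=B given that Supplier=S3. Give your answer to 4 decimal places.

P(Supplier=S3) = 0.006 + 0.104 + 0.063 + 0.077 = 0.250.
P(Grade=B | Supplier=S3) = 0.104/0.250 = 0.4160.

0.4160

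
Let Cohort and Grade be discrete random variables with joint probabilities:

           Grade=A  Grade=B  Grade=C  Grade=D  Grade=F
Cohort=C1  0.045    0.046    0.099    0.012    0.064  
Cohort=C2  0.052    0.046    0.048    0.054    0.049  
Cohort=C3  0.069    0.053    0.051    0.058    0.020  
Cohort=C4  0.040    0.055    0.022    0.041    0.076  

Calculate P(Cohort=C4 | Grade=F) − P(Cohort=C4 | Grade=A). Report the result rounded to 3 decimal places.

0.169

P(Grade=F) = 0.064 + 0.049 + 0.020 + 0.076 = 0.209; P(Cohort=C4 | Grade=F) = 0.076/0.209 = 0.3636.
P(Grade=A) = 0.045 + 0.052 + 0.069 + 0.040 = 0.206; P(Cohort=C4 | Grade=A) = 0.040/0.206 = 0.1942.
Difference = 0.169.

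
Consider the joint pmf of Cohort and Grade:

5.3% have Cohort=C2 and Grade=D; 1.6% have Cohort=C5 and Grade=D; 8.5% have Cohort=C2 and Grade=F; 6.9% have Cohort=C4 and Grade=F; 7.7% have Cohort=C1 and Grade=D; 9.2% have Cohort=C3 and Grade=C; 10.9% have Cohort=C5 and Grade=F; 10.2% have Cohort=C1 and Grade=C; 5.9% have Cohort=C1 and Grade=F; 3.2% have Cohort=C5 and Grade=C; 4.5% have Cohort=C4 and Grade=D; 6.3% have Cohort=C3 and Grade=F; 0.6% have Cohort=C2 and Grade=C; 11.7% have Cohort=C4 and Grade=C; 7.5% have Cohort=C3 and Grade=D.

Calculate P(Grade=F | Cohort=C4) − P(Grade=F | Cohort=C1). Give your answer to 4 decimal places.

0.0508

P(Cohort=C4) = 0.117 + 0.045 + 0.069 = 0.231; P(Grade=F | Cohort=C4) = 0.069/0.231 = 0.29870.
P(Cohort=C1) = 0.102 + 0.077 + 0.059 = 0.238; P(Grade=F | Cohort=C1) = 0.059/0.238 = 0.24790.
Difference = 0.0508.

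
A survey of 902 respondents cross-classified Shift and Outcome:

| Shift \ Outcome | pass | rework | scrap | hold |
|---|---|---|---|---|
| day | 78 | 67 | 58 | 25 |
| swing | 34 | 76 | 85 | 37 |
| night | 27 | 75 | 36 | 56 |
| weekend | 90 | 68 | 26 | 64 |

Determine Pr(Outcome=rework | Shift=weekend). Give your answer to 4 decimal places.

Total with Shift=weekend: 90 + 68 + 26 + 64 = 248.
P(Outcome=rework | Shift=weekend) = 68/248 = 0.2742.

0.2742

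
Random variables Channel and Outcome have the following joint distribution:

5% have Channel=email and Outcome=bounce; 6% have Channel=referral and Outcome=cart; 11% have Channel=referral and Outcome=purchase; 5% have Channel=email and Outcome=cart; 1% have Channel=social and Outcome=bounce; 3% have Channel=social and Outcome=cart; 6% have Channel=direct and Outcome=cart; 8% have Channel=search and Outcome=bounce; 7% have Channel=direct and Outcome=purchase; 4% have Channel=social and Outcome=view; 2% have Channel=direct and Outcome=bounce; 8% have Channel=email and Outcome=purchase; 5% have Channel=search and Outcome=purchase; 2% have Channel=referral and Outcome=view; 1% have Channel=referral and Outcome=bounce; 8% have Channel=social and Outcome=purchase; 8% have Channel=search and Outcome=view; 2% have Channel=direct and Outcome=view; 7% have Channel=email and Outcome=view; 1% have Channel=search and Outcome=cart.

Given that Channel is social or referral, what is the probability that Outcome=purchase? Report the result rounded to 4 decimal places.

P(Channel=social) = 0.01 + 0.04 + 0.03 + 0.08 = 0.16.
P(Channel=referral) = 0.01 + 0.02 + 0.06 + 0.11 = 0.20.
P(Channel ∈ {social, referral}) = 0.16 + 0.20 = 0.36; P(Outcome=purchase, Channel ∈ {social, referral}) = 0.08 + 0.11 = 0.19.
P(Outcome=purchase | Channel ∈ {social, referral}) = 0.19/0.36 = 0.5278.

0.5278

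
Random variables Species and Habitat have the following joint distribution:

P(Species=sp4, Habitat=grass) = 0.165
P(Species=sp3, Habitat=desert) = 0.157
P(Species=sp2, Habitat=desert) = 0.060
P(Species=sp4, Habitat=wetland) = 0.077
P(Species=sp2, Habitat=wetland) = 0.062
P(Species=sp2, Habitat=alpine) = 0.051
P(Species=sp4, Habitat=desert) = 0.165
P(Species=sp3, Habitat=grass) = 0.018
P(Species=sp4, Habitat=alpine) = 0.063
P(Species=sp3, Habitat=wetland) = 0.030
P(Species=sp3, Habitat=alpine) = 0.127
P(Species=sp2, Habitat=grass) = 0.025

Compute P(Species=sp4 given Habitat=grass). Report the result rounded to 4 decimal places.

0.7933

P(Habitat=grass) = 0.025 + 0.018 + 0.165 = 0.208.
P(Species=sp4 | Habitat=grass) = 0.165/0.208 = 0.7933.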